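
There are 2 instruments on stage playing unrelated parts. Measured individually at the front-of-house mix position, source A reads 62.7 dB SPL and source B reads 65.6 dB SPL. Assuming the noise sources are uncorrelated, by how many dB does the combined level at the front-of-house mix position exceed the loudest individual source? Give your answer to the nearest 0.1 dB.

1.8 dB

Incoherent sources sum as intensities:
L_total = 10·log₁₀(10^(62.7/10) + 10^(65.6/10)) = 67.40 dB SPL.
Excess over the loudest (65.6 dB): 67.40 − 65.6 = 1.8 dB.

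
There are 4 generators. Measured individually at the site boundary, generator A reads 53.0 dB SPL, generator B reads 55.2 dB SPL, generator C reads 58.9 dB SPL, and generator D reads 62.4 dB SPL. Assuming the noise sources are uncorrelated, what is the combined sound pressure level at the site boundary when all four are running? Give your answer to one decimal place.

Uncorrelated sources add in intensity (power), not in dB.
L_total = 10·log₁₀(10^(53.0/10) + 10^(55.2/10) + 10^(58.9/10) + 10^(62.4/10)) = 10·log₁₀(3045000) = 64.8 dB SPL.

64.8 dB SPL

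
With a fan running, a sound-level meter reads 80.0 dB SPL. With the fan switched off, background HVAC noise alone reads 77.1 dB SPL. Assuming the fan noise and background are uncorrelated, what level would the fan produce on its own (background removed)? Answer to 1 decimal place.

Subtract intensities: L_src = 10·log₁₀(10^(L_total/10) − 10^(L_bg/10)).
L_src = 10·log₁₀(10^(80.0/10) − 10^(77.1/10)) = 10·log₁₀(48710000) = 76.9 dB SPL.

76.9 dB SPL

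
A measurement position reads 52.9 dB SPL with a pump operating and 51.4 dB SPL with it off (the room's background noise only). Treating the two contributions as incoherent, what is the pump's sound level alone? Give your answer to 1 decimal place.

Remove the background by subtracting linear intensities:
L_src = 10·log₁₀(10^(52.9/10) − 10^(51.4/10)) = 10·log₁₀(56950) = 47.6 dB SPL.

47.6 dB SPL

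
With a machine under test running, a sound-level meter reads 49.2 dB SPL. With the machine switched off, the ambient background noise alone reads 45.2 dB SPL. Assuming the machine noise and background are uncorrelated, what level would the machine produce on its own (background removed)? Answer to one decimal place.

47.0 dB SPL

Remove the background by subtracting linear intensities:
L_src = 10·log₁₀(10^(49.2/10) − 10^(45.2/10)) = 10·log₁₀(50060) = 47.0 dB SPL.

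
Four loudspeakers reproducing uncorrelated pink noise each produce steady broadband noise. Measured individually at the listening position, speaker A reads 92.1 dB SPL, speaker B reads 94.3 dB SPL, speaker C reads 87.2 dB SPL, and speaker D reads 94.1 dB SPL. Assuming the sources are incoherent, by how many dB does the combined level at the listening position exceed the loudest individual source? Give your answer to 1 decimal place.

Incoherent sources sum as intensities:
L_total = 10·log₁₀(10^(92.1/10) + 10^(94.3/10) + 10^(87.2/10) + 10^(94.1/10)) = 98.70 dB SPL.
Excess over the loudest (94.3 dB): 98.70 − 94.3 = 4.4 dB.

4.4 dB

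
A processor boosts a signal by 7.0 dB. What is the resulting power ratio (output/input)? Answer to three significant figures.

Power ratio = 10^(dB/10).
10^(7.0/10) = 10^(0.7000) = 5.01.

5.01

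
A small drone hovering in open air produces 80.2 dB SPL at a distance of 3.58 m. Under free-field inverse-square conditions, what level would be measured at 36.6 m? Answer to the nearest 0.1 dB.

For a point source in a free field, ΔL = −20·log₁₀(d₂/d₁).
ΔL = −20·log₁₀(36.6/3.58) = -20.19 dB, so L₂ = 80.2 + (-20.19) = 60.0 dB SPL.

60.0 dB SPL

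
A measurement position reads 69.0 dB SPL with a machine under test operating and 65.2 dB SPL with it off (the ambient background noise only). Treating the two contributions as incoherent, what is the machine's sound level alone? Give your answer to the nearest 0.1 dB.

Subtract intensities: L_src = 10·log₁₀(10^(L_total/10) − 10^(L_bg/10)).
L_src = 10·log₁₀(10^(69.0/10) − 10^(65.2/10)) = 10·log₁₀(4632000) = 66.7 dB SPL.

66.7 dB SPL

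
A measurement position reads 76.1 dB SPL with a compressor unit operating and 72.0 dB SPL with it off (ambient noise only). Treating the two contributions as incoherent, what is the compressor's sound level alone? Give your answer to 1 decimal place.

Background correction is a power subtraction:
L_src = 10·log₁₀(10^(76.1/10) − 10^(72.0/10)) = 10·log₁₀(24890000) = 74.0 dB SPL.

74.0 dB SPL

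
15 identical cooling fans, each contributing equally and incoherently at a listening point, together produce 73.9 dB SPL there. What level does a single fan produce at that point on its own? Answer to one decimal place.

15 equal incoherent sources add 10·log₁₀(15) = 11.76 dB over one source.
L_one = 73.9 − 11.76 = 62.1 dB SPL.

62.1 dB SPL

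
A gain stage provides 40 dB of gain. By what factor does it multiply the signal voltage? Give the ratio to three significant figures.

100

Voltage ratio = 10^(dB/20).
10^(40/20) = 10^(2.000) = 100.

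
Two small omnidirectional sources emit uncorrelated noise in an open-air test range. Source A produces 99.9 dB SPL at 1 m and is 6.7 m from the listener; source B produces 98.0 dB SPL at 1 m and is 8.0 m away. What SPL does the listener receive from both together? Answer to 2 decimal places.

At the listener: L_A = 99.9 − 20·log₁₀(6.7) = 83.379 dB; L_B = 98.0 − 20·log₁₀(8.0) = 79.938 dB.
Combined: 10·log₁₀(10^(83.379/10)+10^(79.938/10)) = 85.00 dB SPL.

85.00 dB SPL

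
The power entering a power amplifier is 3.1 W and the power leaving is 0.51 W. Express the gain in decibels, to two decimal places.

For a power ratio, dB = 10·log₁₀(P₂/P₁).
10·log₁₀(0.51/3.1) = 10·log₁₀(0.1645) = -7.84 dB.

-7.84 dB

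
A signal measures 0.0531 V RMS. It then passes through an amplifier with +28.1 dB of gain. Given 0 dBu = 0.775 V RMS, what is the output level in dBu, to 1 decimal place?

+4.8 dBu

Input level: 20·log₁₀(0.0531/0.775) = -23.28 dBu.
Output: -23.28 + 28.1 = +4.8 dBu.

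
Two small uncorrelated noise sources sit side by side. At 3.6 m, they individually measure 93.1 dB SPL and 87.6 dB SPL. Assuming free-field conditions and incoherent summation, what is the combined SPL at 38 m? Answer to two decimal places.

Combined at 3.6 m: 10·log₁₀(10^(93.1/10)+10^(87.6/10)) = 94.178 dB SPL.
Then apply −20·log₁₀(38/3.6) = -20.470 dB → 73.71 dB SPL.

73.71 dB SPL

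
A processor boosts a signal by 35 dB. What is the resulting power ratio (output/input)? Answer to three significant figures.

Power ratio = 10^(dB/10).
10^(35/10) = 10^(3.500) = 3160.

3160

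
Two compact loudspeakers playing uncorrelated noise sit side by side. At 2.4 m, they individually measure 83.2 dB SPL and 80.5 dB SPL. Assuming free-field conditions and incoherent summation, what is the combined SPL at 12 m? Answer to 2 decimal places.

71.09 dB SPL

Combined at 2.4 m: 10·log₁₀(10^(83.2/10)+10^(80.5/10)) = 85.067 dB SPL.
Then apply −20·log₁₀(12/2.4) = -13.979 dB → 71.09 dB SPL.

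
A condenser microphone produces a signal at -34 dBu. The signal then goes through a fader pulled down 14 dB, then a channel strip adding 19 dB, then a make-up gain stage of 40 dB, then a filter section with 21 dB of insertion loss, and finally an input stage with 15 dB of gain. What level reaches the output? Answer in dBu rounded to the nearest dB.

+5 dBu

Cascaded gains and losses add directly in dB.
-34 − 14 + 19 + 40 − 21 + 15 = +5 dBu.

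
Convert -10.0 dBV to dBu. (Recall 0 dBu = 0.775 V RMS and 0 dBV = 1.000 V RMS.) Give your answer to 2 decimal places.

-7.79 dBu

The offset between the scales is 20·log₁₀(0.775/1.000) = −2.214 dB.
So dBu = -10.0 + 2.214 = -7.79 dBu.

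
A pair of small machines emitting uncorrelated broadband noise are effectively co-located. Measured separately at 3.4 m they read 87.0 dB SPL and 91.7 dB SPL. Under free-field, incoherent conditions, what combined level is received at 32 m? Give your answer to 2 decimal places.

Combined at 3.4 m: 10·log₁₀(10^(87.0/10)+10^(91.7/10)) = 92.967 dB SPL.
Then apply −20·log₁₀(32/3.4) = -19.473 dB → 73.49 dB SPL.

73.49 dB SPL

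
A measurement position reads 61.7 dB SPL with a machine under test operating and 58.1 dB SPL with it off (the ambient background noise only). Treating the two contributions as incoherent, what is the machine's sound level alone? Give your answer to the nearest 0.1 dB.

59.2 dB SPL

Remove the background by subtracting linear intensities:
L_src = 10·log₁₀(10^(61.7/10) − 10^(58.1/10)) = 10·log₁₀(833500) = 59.2 dB SPL.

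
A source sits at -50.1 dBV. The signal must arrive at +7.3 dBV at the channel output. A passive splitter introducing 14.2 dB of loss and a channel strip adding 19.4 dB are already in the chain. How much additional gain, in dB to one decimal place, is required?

The required make-up gain is the shortfall in the dB sum.
G = +7.3 − (-50.1) + 14.2 − 19.4 = 52.2 dB.

52.2 dB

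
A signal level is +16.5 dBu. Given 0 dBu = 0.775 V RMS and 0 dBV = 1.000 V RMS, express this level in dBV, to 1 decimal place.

+14.3 dBV

The offset between the scales is 20·log₁₀(0.775/1.000) = −2.214 dB.
So dBV = +16.5 − 2.214 = +14.3 dBV.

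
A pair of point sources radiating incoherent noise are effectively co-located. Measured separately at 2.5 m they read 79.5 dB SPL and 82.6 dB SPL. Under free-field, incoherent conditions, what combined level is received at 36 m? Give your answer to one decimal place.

Combined at 2.5 m: 10·log₁₀(10^(79.5/10)+10^(82.6/10)) = 84.33 dB SPL.
Then apply −20·log₁₀(36/2.5) = -23.17 dB → 61.2 dB SPL.

61.2 dB SPL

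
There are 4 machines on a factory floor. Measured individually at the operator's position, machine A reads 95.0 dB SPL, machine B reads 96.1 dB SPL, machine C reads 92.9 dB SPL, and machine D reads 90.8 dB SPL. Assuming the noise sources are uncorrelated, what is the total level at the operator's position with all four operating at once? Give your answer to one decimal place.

100.2 dB SPL

Uncorrelated sources add in intensity (power), not in dB.
L_total = 10·log₁₀(10^(95.0/10) + 10^(96.1/10) + 10^(92.9/10) + 10^(90.8/10)) = 10·log₁₀(10388000000) = 100.2 dB SPL.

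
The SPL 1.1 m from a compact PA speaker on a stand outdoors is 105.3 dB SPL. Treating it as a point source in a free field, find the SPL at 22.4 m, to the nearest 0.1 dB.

Inverse-square spreading gives ΔL = −20·log₁₀(d₂/d₁).
ΔL = −20·log₁₀(22.4/1.1) = -26.18 dB, so L₂ = 105.3 + (-26.18) = 79.1 dB SPL.

79.1 dB SPL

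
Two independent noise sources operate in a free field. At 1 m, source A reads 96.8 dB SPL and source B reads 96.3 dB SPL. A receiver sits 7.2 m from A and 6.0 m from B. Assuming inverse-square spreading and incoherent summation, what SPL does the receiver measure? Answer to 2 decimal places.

At the listener: L_A = 96.8 − 20·log₁₀(7.2) = 79.653 dB; L_B = 96.3 − 20·log₁₀(6.0) = 80.737 dB.
Combined: 10·log₁₀(10^(79.653/10)+10^(80.737/10)) = 83.24 dB SPL.

83.24 dB SPL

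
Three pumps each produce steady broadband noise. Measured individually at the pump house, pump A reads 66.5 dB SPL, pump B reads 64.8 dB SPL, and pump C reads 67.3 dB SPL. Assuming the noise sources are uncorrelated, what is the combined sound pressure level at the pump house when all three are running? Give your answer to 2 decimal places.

71.09 dB SPL

Add the sources as powers (linear), then convert back to dB:
L_total = 10·log₁₀(10^(66.5/10) + 10^(64.8/10) + 10^(67.3/10)) = 10·log₁₀(12860000) = 71.09 dB SPL.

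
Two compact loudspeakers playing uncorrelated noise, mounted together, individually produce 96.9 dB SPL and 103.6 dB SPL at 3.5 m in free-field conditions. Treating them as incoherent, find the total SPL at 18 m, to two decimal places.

90.22 dB SPL

Combined at 3.5 m: 10·log₁₀(10^(96.9/10)+10^(103.6/10)) = 104.441 dB SPL.
Then apply −20·log₁₀(18/3.5) = -14.224 dB → 90.22 dB SPL.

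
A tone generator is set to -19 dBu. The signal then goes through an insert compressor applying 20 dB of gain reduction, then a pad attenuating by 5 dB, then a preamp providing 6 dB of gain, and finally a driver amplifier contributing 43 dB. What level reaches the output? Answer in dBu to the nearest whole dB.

+5 dBu

Cascaded gains and losses add directly in dB.
-19 − 20 − 5 + 6 + 43 = +5 dBu.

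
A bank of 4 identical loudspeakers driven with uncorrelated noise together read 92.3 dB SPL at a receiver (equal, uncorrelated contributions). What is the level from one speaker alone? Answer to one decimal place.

4 equal incoherent sources add 10·log₁₀(4) = 6.02 dB over one source.
L_one = 92.3 − 6.02 = 86.3 dB SPL.

86.3 dB SPL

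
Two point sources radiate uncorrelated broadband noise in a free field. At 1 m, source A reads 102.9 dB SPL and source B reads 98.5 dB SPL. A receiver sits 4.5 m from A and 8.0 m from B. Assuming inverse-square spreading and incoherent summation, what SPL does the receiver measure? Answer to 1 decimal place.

90.3 dB SPL

At the listener: L_A = 102.9 − 20·log₁₀(4.5) = 89.84 dB; L_B = 98.5 − 20·log₁₀(8.0) = 80.44 dB.
Combined: 10·log₁₀(10^(89.84/10)+10^(80.44/10)) = 90.3 dB SPL.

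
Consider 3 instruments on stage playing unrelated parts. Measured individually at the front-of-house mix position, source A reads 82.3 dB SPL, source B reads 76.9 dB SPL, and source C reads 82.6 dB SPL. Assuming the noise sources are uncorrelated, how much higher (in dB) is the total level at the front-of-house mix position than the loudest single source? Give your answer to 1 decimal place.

3.4 dB

Add the sources as powers (linear), then convert back to dB:
L_total = 10·log₁₀(10^(82.3/10) + 10^(76.9/10) + 10^(82.6/10)) = 86.03 dB SPL.
Excess over the loudest (82.6 dB): 86.03 − 82.6 = 3.4 dB.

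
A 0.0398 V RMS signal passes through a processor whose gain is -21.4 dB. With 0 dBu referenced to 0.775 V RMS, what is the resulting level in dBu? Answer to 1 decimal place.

-47.2 dBu

Input level: 20·log₁₀(0.0398/0.775) = -25.79 dBu.
Output: -25.79 − 21.4 = -47.2 dBu.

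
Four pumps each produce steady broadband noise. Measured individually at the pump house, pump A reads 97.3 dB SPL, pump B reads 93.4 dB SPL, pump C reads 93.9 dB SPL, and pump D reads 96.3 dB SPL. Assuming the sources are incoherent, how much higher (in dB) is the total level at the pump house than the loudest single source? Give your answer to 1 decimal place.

Uncorrelated sources add in intensity (power), not in dB.
L_total = 10·log₁₀(10^(97.3/10) + 10^(93.4/10) + 10^(93.9/10) + 10^(96.3/10)) = 101.55 dB SPL.
Excess over the loudest (97.3 dB): 101.55 − 97.3 = 4.2 dB.

4.2 dB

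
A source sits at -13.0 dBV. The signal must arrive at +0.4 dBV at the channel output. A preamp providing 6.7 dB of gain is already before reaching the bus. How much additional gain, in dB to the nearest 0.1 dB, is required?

6.7 dB

The required make-up gain is the shortfall in the dB sum.
G = +0.4 − (-13.0) − 6.7 = 6.7 dB.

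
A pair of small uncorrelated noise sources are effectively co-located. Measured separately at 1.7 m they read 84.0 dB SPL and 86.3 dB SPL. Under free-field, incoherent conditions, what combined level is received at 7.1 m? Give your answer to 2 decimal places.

75.89 dB SPL

Combined at 1.7 m: 10·log₁₀(10^(84.0/10)+10^(86.3/10)) = 88.311 dB SPL.
Then apply −20·log₁₀(7.1/1.7) = -12.416 dB → 75.89 dB SPL.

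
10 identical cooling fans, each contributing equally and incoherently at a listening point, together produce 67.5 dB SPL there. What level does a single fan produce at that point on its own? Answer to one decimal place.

57.5 dB SPL

10 equal incoherent sources add 10·log₁₀(10) = 10.00 dB over one source.
L_one = 67.5 − 10.00 = 57.5 dB SPL.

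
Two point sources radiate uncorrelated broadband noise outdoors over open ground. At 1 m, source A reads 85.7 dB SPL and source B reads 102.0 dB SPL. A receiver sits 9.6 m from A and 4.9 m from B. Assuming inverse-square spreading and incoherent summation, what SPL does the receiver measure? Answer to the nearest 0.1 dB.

At the listener: L_A = 85.7 − 20·log₁₀(9.6) = 66.05 dB; L_B = 102.0 − 20·log₁₀(4.9) = 88.20 dB.
Combined: 10·log₁₀(10^(66.05/10)+10^(88.20/10)) = 88.2 dB SPL.

88.2 dB SPL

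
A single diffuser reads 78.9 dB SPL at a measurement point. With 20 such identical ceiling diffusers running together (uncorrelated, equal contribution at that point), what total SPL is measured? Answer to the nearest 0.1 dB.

20 equal incoherent sources raise the level by 10·log₁₀(20) = 13.01 dB.
L_total = 78.9 + 13.01 = 91.9 dB SPL.

91.9 dB SPL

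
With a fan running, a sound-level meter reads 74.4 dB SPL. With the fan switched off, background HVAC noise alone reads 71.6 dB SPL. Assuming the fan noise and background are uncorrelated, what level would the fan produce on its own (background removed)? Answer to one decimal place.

71.2 dB SPL

Subtract intensities: L_src = 10·log₁₀(10^(L_total/10) − 10^(L_bg/10)).
L_src = 10·log₁₀(10^(74.4/10) − 10^(71.6/10)) = 10·log₁₀(13090000) = 71.2 dB SPL.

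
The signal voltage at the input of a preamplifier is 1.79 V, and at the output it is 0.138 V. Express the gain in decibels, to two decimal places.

Voltage ratio → dB uses the 20·log₁₀ form:
20·log₁₀(0.138/1.79) = 20·log₁₀(0.07709) = -22.26 dB.

-22.26 dB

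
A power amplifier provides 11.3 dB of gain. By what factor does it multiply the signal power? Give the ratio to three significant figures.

13.5

Power ratio = 10^(dB/10).
10^(11.3/10) = 10^(1.130) = 13.5.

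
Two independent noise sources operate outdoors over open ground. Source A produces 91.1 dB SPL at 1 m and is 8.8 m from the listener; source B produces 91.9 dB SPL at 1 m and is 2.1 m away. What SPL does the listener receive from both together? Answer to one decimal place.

85.7 dB SPL

At the listener: L_A = 91.1 − 20·log₁₀(8.8) = 72.21 dB; L_B = 91.9 − 20·log₁₀(2.1) = 85.46 dB.
Combined: 10·log₁₀(10^(72.21/10)+10^(85.46/10)) = 85.7 dB SPL.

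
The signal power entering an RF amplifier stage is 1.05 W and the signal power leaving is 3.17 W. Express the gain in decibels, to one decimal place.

Power is a power quantity, so gain = 10·log₁₀(P_out/P_in).
10·log₁₀(3.17/1.05) = 10·log₁₀(3.019) = 4.8 dB.

4.8 dB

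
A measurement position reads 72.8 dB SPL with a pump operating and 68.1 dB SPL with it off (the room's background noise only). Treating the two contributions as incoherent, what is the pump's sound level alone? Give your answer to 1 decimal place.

Background correction is a power subtraction:
L_src = 10·log₁₀(10^(72.8/10) − 10^(68.1/10)) = 10·log₁₀(12600000) = 71.0 dB SPL.

71.0 dB SPL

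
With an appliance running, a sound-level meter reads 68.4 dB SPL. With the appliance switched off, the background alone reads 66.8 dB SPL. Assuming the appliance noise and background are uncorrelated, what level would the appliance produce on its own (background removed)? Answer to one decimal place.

Remove the background by subtracting linear intensities:
L_src = 10·log₁₀(10^(68.4/10) − 10^(66.8/10)) = 10·log₁₀(2132000) = 63.3 dB SPL.

63.3 dB SPL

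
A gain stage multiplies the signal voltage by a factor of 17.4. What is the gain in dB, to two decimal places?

For a voltage ratio, dB = 20·log₁₀(V₂/V₁).
20·log₁₀(17.4) = 24.81 dB.

24.81 dB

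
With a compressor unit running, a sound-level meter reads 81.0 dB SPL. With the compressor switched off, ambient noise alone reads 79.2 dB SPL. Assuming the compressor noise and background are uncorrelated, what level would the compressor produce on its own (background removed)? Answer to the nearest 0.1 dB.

Subtract intensities: L_src = 10·log₁₀(10^(L_total/10) − 10^(L_bg/10)).
L_src = 10·log₁₀(10^(81.0/10) − 10^(79.2/10)) = 10·log₁₀(42720000) = 76.3 dB SPL.

76.3 dB SPL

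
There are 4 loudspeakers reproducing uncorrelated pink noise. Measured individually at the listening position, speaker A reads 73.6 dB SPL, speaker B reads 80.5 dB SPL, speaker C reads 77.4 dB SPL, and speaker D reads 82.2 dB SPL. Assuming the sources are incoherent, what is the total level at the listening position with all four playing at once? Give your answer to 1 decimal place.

85.5 dB SPL

Uncorrelated sources add in intensity (power), not in dB.
L_total = 10·log₁₀(10^(73.6/10) + 10^(80.5/10) + 10^(77.4/10) + 10^(82.2/10)) = 10·log₁₀(356000000) = 85.5 dB SPL.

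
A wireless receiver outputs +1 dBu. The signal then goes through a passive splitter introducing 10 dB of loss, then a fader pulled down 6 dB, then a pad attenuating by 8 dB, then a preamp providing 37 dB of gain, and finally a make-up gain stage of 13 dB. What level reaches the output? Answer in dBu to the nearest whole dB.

+27 dBu

Cascaded gains and losses add directly in dB.
+1 − 10 − 6 − 8 + 37 + 13 = +27 dBu.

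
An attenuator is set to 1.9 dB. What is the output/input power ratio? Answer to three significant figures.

0.646

Power ratio = 10^(dB/10).
10^(-1.9/10) = 10^(-0.1900) = 0.646.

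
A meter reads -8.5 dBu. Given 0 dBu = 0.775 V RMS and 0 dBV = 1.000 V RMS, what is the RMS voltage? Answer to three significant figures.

V = 0.775 V × 10^(-8.5/20).
= 0.775 × 0.3758 = 0.291 V.

0.291 V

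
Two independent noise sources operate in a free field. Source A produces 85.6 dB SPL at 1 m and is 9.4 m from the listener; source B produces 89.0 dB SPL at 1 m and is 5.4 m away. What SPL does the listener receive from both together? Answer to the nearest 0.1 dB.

At the listener: L_A = 85.6 − 20·log₁₀(9.4) = 66.14 dB; L_B = 89.0 − 20·log₁₀(5.4) = 74.35 dB.
Combined: 10·log₁₀(10^(66.14/10)+10^(74.35/10)) = 75.0 dB SPL.

75.0 dB SPL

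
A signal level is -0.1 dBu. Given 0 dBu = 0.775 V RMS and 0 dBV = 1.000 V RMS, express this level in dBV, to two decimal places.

-2.31 dBV

The offset between the scales is 20·log₁₀(0.775/1.000) = −2.214 dB.
So dBV = -0.1 − 2.214 = -2.31 dBV.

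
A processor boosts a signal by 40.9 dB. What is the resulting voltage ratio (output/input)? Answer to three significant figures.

Voltage ratio = 10^(dB/20).
10^(40.9/20) = 10^(2.045) = 111.

111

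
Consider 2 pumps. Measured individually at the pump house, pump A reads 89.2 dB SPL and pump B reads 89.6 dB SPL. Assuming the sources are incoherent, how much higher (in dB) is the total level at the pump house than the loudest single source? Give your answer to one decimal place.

2.8 dB

Add the sources as powers (linear), then convert back to dB:
L_total = 10·log₁₀(10^(89.2/10) + 10^(89.6/10)) = 92.41 dB SPL.
Excess over the loudest (89.6 dB): 92.41 − 89.6 = 2.8 dB.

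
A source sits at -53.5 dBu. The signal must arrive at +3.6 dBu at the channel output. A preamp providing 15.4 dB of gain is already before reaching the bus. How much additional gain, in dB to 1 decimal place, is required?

41.7 dB

The required make-up gain is the shortfall in the dB sum.
G = +3.6 − (-53.5) − 15.4 = 41.7 dB.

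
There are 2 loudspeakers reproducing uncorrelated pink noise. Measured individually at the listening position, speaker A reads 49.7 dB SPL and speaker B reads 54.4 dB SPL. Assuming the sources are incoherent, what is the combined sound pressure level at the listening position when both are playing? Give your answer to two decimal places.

55.67 dB SPL

Incoherent sources sum as intensities:
L_total = 10·log₁₀(10^(49.7/10) + 10^(54.4/10)) = 10·log₁₀(368700) = 55.67 dB SPL.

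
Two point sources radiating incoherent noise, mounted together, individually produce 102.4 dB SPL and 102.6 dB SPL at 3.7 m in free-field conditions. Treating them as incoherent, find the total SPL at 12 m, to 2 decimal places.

95.29 dB SPL

Combined at 3.7 m: 10·log₁₀(10^(102.4/10)+10^(102.6/10)) = 105.511 dB SPL.
Then apply −20·log₁₀(12/3.7) = -10.220 dB → 95.29 dB SPL.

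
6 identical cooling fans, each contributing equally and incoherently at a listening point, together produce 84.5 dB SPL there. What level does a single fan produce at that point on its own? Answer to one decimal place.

76.7 dB SPL

6 equal incoherent sources add 10·log₁₀(6) = 7.78 dB over one source.
L_one = 84.5 − 7.78 = 76.7 dB SPL.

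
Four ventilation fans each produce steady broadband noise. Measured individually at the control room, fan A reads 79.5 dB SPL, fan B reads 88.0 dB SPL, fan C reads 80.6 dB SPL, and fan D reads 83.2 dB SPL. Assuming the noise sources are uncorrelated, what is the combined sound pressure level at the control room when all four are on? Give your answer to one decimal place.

Add the sources as powers (linear), then convert back to dB:
L_total = 10·log₁₀(10^(79.5/10) + 10^(88.0/10) + 10^(80.6/10) + 10^(83.2/10)) = 10·log₁₀(1044000000) = 90.2 dB SPL.

90.2 dB SPL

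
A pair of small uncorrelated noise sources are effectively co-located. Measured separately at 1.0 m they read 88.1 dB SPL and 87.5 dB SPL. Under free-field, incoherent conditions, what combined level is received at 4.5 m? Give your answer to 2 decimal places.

77.76 dB SPL

Combined at 1.0 m: 10·log₁₀(10^(88.1/10)+10^(87.5/10)) = 90.821 dB SPL.
Then apply −20·log₁₀(4.5/1.0) = -13.064 dB → 77.76 dB SPL.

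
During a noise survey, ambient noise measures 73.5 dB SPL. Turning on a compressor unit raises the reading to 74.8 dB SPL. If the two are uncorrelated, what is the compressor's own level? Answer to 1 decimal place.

Remove the background by subtracting linear intensities:
L_src = 10·log₁₀(10^(74.8/10) − 10^(73.5/10)) = 10·log₁₀(7812000) = 68.9 dB SPL.

68.9 dB SPL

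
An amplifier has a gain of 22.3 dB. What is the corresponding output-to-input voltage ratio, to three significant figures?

Voltage ratio = 10^(dB/20).
10^(22.3/20) = 10^(1.115) = 13.0.

13.0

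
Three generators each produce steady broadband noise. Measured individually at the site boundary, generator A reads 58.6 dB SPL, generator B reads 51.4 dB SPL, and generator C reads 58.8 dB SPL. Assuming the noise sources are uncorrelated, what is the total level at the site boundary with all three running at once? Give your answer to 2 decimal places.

62.10 dB SPL

Uncorrelated sources add in intensity (power), not in dB.
L_total = 10·log₁₀(10^(58.6/10) + 10^(51.4/10) + 10^(58.8/10)) = 10·log₁₀(1621000) = 62.10 dB SPL.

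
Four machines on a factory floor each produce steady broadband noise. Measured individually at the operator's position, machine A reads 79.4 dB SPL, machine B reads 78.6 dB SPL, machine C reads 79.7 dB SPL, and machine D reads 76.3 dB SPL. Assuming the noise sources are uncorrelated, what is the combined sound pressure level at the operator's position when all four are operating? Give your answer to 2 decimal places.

84.71 dB SPL

Incoherent sources sum as intensities:
L_total = 10·log₁₀(10^(79.4/10) + 10^(78.6/10) + 10^(79.7/10) + 10^(76.3/10)) = 10·log₁₀(295500000) = 84.71 dB SPL.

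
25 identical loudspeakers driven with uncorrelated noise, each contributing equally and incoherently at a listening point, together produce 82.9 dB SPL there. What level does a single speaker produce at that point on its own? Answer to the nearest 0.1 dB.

68.9 dB SPL

25 equal incoherent sources add 10·log₁₀(25) = 13.98 dB over one source.
L_one = 82.9 − 13.98 = 68.9 dB SPL.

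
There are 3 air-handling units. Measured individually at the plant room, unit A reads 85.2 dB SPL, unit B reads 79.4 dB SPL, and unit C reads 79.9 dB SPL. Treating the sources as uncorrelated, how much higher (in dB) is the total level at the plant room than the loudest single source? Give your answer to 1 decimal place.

Incoherent sources sum as intensities:
L_total = 10·log₁₀(10^(85.2/10) + 10^(79.4/10) + 10^(79.9/10)) = 87.13 dB SPL.
Excess over the loudest (85.2 dB): 87.13 − 85.2 = 1.9 dB.

1.9 dB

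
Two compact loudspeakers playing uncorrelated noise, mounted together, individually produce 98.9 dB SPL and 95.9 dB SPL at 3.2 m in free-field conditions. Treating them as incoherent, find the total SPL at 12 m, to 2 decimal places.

Combined at 3.2 m: 10·log₁₀(10^(98.9/10)+10^(95.9/10)) = 100.664 dB SPL.
Then apply −20·log₁₀(12/3.2) = -11.481 dB → 89.18 dB SPL.

89.18 dB SPL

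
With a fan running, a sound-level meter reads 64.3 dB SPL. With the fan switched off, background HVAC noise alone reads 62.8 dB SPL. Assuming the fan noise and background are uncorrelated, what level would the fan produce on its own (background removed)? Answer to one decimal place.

Remove the background by subtracting linear intensities:
L_src = 10·log₁₀(10^(64.3/10) − 10^(62.8/10)) = 10·log₁₀(786100) = 59.0 dB SPL.

59.0 dB SPL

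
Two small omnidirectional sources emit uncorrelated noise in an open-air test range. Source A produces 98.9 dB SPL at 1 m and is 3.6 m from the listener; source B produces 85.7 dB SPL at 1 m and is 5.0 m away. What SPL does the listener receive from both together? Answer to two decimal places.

87.88 dB SPL

At the listener: L_A = 98.9 − 20·log₁₀(3.6) = 87.774 dB; L_B = 85.7 − 20·log₁₀(5.0) = 71.721 dB.
Combined: 10·log₁₀(10^(87.774/10)+10^(71.721/10)) = 87.88 dB SPL.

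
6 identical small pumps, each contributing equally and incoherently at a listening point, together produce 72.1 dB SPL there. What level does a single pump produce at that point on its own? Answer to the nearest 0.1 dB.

6 equal incoherent sources add 10·log₁₀(6) = 7.78 dB over one source.
L_one = 72.1 − 7.78 = 64.3 dB SPL.

64.3 dB SPL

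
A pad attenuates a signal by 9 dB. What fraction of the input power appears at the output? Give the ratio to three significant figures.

Power ratio = 10^(dB/10).
10^(-9/10) = 10^(-0.9000) = 0.126.

0.126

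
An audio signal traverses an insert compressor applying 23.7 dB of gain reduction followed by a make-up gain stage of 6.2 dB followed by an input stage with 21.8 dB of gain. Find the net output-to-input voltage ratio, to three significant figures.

Net gain = (−23.7) + 6.2 + 21.8 = 4.3 dB.
Voltage ratio = 10^(4.3/20) = 1.64.

1.64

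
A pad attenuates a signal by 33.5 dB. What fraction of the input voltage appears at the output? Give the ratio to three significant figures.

0.0211

Voltage ratio = 10^(dB/20).
10^(-33.5/20) = 10^(-1.675) = 0.0211.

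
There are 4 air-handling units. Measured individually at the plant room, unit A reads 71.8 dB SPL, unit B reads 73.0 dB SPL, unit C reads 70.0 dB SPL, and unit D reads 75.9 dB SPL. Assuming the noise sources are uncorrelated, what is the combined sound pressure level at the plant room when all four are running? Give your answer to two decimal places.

79.24 dB SPL

Add the sources as powers (linear), then convert back to dB:
L_total = 10·log₁₀(10^(71.8/10) + 10^(73.0/10) + 10^(70.0/10) + 10^(75.9/10)) = 10·log₁₀(83990000) = 79.24 dB SPL.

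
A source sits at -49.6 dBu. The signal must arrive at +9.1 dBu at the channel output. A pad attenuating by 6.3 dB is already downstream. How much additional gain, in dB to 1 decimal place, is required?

65.0 dB

The required make-up gain is the shortfall in the dB sum.
G = +9.1 − (-49.6) + 6.3 = 65.0 dB.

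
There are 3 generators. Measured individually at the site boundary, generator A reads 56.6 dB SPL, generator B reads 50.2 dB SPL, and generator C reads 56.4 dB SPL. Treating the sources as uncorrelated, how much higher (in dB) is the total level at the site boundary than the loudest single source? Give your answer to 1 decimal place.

3.4 dB

Uncorrelated sources add in intensity (power), not in dB.
L_total = 10·log₁₀(10^(56.6/10) + 10^(50.2/10) + 10^(56.4/10)) = 59.99 dB SPL.
Excess over the loudest (56.6 dB): 59.99 − 56.6 = 3.4 dB.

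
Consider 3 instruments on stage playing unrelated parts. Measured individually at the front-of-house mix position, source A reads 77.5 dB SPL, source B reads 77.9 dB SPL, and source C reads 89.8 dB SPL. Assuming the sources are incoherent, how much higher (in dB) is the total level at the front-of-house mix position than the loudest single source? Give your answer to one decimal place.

0.5 dB

Incoherent sources sum as intensities:
L_total = 10·log₁₀(10^(77.5/10) + 10^(77.9/10) + 10^(89.8/10)) = 90.31 dB SPL.
Excess over the loudest (89.8 dB): 90.31 − 89.8 = 0.5 dB.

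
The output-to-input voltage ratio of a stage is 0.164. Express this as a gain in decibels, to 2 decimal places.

-15.70 dB

Voltage is an amplitude quantity, so gain = 20·log₁₀(V_out/V_in).
20·log₁₀(0.164) = -15.70 dB.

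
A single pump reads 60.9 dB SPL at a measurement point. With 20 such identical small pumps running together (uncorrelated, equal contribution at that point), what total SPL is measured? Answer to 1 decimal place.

73.9 dB SPL

20 equal incoherent sources raise the level by 10·log₁₀(20) = 13.01 dB.
L_total = 60.9 + 13.01 = 73.9 dB SPL.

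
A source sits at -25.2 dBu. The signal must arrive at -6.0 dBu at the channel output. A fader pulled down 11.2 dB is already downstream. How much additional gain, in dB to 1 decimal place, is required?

30.4 dB

The required make-up gain is the shortfall in the dB sum.
G = -6.0 − (-25.2) + 11.2 = 30.4 dB.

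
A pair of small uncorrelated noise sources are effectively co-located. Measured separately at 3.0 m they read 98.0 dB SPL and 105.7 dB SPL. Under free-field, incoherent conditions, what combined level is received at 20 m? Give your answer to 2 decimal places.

Combined at 3.0 m: 10·log₁₀(10^(98.0/10)+10^(105.7/10)) = 106.381 dB SPL.
Then apply −20·log₁₀(20/3.0) = -16.478 dB → 89.90 dB SPL.

89.90 dB SPL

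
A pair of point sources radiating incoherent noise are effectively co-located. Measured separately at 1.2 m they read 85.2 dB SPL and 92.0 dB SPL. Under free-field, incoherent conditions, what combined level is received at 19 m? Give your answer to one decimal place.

68.8 dB SPL

Combined at 1.2 m: 10·log₁₀(10^(85.2/10)+10^(92.0/10)) = 92.82 dB SPL.
Then apply −20·log₁₀(19/1.2) = -23.99 dB → 68.8 dB SPL.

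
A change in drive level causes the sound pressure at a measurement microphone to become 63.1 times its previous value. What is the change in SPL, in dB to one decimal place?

36.0 dB

SPL change from a pressure ratio uses the 20·log₁₀ form:
20·log₁₀(63.1) = 36.0 dB.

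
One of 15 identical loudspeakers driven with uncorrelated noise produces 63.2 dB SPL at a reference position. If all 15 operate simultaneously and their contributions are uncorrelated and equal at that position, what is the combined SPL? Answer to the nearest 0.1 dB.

15 equal incoherent sources raise the level by 10·log₁₀(15) = 11.76 dB.
L_total = 63.2 + 11.76 = 75.0 dB SPL.

75.0 dB SPL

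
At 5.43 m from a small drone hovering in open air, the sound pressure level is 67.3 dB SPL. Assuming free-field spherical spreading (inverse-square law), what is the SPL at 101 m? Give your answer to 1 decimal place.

Inverse-square spreading gives ΔL = −20·log₁₀(d₂/d₁).
ΔL = −20·log₁₀(101/5.43) = -25.39 dB, so L₂ = 67.3 + (-25.39) = 41.9 dB SPL.

41.9 dB SPL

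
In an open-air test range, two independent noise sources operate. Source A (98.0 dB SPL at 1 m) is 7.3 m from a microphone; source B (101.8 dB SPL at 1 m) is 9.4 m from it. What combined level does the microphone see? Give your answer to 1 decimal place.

84.6 dB SPL

At the listener: L_A = 98.0 − 20·log₁₀(7.3) = 80.73 dB; L_B = 101.8 − 20·log₁₀(9.4) = 82.34 dB.
Combined: 10·log₁₀(10^(80.73/10)+10^(82.34/10)) = 84.6 dB SPL.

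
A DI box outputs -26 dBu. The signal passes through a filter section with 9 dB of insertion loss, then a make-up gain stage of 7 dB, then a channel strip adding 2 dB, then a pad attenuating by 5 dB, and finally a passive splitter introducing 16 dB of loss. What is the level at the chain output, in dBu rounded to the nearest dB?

In dB, series stages simply add:
-26 − 9 + 7 + 2 − 5 − 16 = -47 dBu.

-47 dBu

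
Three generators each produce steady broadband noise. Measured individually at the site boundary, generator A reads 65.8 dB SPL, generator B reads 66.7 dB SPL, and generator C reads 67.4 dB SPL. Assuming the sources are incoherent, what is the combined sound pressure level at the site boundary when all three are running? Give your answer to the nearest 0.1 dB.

Add the sources as powers (linear), then convert back to dB:
L_total = 10·log₁₀(10^(65.8/10) + 10^(66.7/10) + 10^(67.4/10)) = 10·log₁₀(13970000) = 71.5 dB SPL.

71.5 dB SPL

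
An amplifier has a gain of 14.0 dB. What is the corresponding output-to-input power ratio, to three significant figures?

Power ratio = 10^(dB/10).
10^(14.0/10) = 10^(1.400) = 25.1.

25.1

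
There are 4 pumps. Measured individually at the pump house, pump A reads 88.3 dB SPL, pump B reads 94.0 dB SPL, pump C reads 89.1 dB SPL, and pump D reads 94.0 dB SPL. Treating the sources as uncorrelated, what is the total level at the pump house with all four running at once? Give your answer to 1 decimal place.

Incoherent sources sum as intensities:
L_total = 10·log₁₀(10^(88.3/10) + 10^(94.0/10) + 10^(89.1/10) + 10^(94.0/10)) = 10·log₁₀(6513000000) = 98.1 dB SPL.

98.1 dB SPL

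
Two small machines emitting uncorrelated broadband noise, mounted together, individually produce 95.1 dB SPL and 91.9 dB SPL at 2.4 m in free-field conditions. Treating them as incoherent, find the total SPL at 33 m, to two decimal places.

Combined at 2.4 m: 10·log₁₀(10^(95.1/10)+10^(91.9/10)) = 96.799 dB SPL.
Then apply −20·log₁₀(33/2.4) = -22.766 dB → 74.03 dB SPL.

74.03 dB SPL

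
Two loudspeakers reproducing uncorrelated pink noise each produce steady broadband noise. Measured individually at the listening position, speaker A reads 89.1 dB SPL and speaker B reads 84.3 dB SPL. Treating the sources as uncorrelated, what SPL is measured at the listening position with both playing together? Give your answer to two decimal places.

Add the sources as powers (linear), then convert back to dB:
L_total = 10·log₁₀(10^(89.1/10) + 10^(84.3/10)) = 10·log₁₀(1082000000) = 90.34 dB SPL.

90.34 dB SPL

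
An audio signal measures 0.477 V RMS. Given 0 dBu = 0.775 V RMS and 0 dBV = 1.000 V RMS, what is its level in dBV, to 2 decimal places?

-6.43 dBV

dBV = 20·log₁₀(V / 1.000 V).
20·log₁₀(0.477/1.000) = -6.43 dBV.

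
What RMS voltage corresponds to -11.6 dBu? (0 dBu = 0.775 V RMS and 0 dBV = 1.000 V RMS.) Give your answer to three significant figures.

V = 0.775 V × 10^(-11.6/20).
= 0.775 × 0.2630 = 0.204 V.

0.204 V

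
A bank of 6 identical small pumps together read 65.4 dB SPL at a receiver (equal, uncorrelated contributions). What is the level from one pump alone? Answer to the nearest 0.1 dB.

6 equal incoherent sources add 10·log₁₀(6) = 7.78 dB over one source.
L_one = 65.4 − 7.78 = 57.6 dB SPL.

57.6 dB SPL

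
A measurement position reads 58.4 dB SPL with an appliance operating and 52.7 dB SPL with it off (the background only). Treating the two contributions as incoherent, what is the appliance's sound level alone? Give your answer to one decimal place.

Remove the background by subtracting linear intensities:
L_src = 10·log₁₀(10^(58.4/10) − 10^(52.7/10)) = 10·log₁₀(505600) = 57.0 dB SPL.

57.0 dB SPL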